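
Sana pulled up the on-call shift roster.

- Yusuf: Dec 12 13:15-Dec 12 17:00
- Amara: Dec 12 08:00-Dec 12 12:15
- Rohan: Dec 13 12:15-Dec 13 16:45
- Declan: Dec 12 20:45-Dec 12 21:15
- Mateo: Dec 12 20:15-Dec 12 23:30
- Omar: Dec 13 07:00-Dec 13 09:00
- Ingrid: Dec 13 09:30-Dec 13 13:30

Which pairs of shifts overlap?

Two intervals overlap when each starts before the other ends.
Sorted by start: Amara, Yusuf, Mateo, Declan, Omar, Ingrid, Rohan.
Yusuf starts after Amara ends; Amara is clear from here.
Mateo starts after Yusuf ends; Yusuf is clear from here.
Declan starts before Mateo ends → Mateo and Declan overlap.
Omar starts after Mateo ends; Mateo is clear from here.
Omar starts after Declan ends; Declan is clear from here.
Ingrid starts after Omar ends; Omar is clear from here.
Rohan starts before Ingrid ends → Ingrid and Rohan overlap.

Declan & Mateo, Ingrid & Rohan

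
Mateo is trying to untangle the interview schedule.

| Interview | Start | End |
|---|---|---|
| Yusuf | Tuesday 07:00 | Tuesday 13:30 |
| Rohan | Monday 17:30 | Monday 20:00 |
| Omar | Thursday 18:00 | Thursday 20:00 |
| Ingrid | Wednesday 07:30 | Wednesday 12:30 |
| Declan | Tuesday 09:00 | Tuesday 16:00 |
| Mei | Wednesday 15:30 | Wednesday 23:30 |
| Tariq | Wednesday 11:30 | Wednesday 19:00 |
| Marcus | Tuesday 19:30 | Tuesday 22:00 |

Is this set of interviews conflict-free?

No

Sorted by start: Rohan, Yusuf, Declan, Marcus, Ingrid, Tariq, Mei, Omar.
Yusuf starts after Rohan ends — done with Rohan.
Declan starts before Yusuf ends → Yusuf and Declan overlap.
That's a conflict, so the schedule is not conflict-free.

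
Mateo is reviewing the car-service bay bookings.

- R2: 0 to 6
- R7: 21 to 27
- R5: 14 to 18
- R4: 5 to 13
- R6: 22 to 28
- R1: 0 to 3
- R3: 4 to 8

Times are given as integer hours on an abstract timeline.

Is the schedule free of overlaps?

No

Two intervals overlap when each starts before the other ends.
Sorted by start: R1, R2, R3, R4, R5, R7, R6.
R2 starts before R1 ends → R1 and R2 overlap.
That's a conflict, so the schedule is not conflict-free.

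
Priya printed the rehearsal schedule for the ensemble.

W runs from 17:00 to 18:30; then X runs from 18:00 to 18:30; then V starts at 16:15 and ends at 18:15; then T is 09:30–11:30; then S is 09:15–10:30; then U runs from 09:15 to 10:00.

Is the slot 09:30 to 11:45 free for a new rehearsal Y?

S: starts 09:15 before Y ends 11:45, and ends 10:30 after Y starts 09:30 → overlap.
U: starts 09:15 before Y ends 11:45, and ends 10:00 after Y starts 09:30 → overlap.
T: starts 09:30 before Y ends 11:45, and ends 11:30 after Y starts 09:30 → overlap.
V: starts 16:15 at or after Y ends 11:45 → clear.
W: starts 17:00 at or after Y ends 11:45 → clear.
X: starts 18:00 at or after Y ends 11:45 → clear.
Y overlaps S, T, U.

No — it overlaps S, T, U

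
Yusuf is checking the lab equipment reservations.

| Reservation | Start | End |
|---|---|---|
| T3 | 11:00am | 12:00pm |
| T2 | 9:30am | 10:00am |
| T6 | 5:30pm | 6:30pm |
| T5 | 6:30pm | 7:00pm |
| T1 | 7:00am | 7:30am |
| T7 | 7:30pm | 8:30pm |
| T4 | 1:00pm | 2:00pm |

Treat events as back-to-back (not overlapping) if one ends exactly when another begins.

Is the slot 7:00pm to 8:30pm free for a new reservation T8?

No — it overlaps T7

T1: ends 7:30am at or before T8 starts 7:00pm → clear.
T2: ends 10:00am at or before T8 starts 7:00pm → clear.
T3: ends 12:00pm at or before T8 starts 7:00pm → clear.
T4: ends 2:00pm at or before T8 starts 7:00pm → clear.
T6: ends 6:30pm at or before T8 starts 7:00pm → clear.
T5: ends 7:00pm at or before T8 starts 7:00pm → clear.
T7: starts 7:30pm before T8 ends 8:30pm, and ends 8:30pm after T8 starts 7:00pm → overlap.
T8 overlaps T7.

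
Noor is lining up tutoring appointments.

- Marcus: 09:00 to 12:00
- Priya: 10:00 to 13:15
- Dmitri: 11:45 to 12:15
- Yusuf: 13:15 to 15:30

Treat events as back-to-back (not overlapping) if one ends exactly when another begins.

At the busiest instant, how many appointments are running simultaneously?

Sweep the timeline, counting +1 at each start and −1 at each end (ends before starts at a tie):
09:00 start Marcus → 1
10:00 start Priya → 2
11:45 start Dmitri → 3
12:00 end Marcus → 2
12:15 end Dmitri → 1
13:15 end Priya → 0
13:15 start Yusuf → 1
15:30 end Yusuf → 0
Peak is 3, at 11:45 (Dmitri, Marcus, Priya).

3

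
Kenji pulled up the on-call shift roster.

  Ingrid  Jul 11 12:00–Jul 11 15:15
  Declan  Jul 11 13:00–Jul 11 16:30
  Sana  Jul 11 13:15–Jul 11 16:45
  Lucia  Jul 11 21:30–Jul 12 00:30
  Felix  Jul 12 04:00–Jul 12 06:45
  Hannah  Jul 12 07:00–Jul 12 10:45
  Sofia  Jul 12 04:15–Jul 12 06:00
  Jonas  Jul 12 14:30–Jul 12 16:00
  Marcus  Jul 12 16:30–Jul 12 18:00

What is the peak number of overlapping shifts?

Sweep the timeline, counting +1 at each start and −1 at each end (ends before starts at a tie):
Jul 11 12:00 start Ingrid → 1
Jul 11 13:00 start Declan → 2
Jul 11 13:15 start Sana → 3
Jul 11 15:15 end Ingrid → 2
Jul 11 16:30 end Declan → 1
Jul 11 16:45 end Sana → 0
Jul 11 21:30 start Lucia → 1
Jul 12 00:30 end Lucia → 0
Jul 12 04:00 start Felix → 1
Jul 12 04:15 start Sofia → 2
Jul 12 06:00 end Sofia → 1
Jul 12 06:45 end Felix → 0
Jul 12 07:00 start Hannah → 1
Jul 12 10:45 end Hannah → 0
Jul 12 14:30 start Jonas → 1
Jul 12 16:00 end Jonas → 0
Jul 12 16:30 start Marcus → 1
Jul 12 18:00 end Marcus → 0
Peak is 3, at Jul 11 13:15 (Declan, Ingrid, Sana).

3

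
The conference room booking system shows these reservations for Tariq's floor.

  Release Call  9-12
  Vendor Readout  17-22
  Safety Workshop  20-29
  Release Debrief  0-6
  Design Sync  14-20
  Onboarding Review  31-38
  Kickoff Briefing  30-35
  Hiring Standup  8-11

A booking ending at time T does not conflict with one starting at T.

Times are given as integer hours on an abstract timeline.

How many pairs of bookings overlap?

4

Sorted by start: Release Debrief, Hiring Standup, Release Call, Design Sync, Vendor Readout, Safety Workshop, Kickoff Briefing, Onboarding Review.
Hiring Standup starts after Release Debrief ends — done with Release Debrief.
Release Call starts before Hiring Standup ends → Hiring Standup and Release Call overlap.
Design Sync starts after Hiring Standup ends — done with Hiring Standup.
Design Sync starts after Release Call ends — done with Release Call.
Vendor Readout starts before Design Sync ends → Design Sync and Vendor Readout overlap.
Safety Workshop starts exactly when Design Sync ends (back-to-back, no overlap) — done with Design Sync.
Safety Workshop starts before Vendor Readout ends → Vendor Readout and Safety Workshop overlap.
Kickoff Briefing starts after Vendor Readout ends — done with Vendor Readout.
Kickoff Briefing starts after Safety Workshop ends — done with Safety Workshop.
Onboarding Review starts before Kickoff Briefing ends → Kickoff Briefing and Onboarding Review overlap.
Overlapping pairs: Design Sync & Vendor Readout, Hiring Standup & Release Call, Kickoff Briefing & Onboarding Review, Safety Workshop & Vendor Readout — 4 in total.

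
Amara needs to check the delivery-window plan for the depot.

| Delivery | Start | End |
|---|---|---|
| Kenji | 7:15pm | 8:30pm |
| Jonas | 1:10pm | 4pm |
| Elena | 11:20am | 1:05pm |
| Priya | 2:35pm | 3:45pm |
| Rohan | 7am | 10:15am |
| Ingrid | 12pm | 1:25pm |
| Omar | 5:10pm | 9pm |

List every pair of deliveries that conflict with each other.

Elena & Ingrid, Ingrid & Jonas, Jonas & Priya, Kenji & Omar

Check each pair: they overlap iff neither finishes before the other starts.
Sorted by start: Rohan, Elena, Ingrid, Jonas, Priya, Omar, Kenji.
Elena starts after Rohan ends; Rohan is clear from here.
Ingrid starts before Elena ends → Elena and Ingrid overlap.
Jonas starts after Elena ends; Elena is clear from here.
Jonas starts before Ingrid ends → Ingrid and Jonas overlap.
Priya starts after Ingrid ends; Ingrid is clear from here.
Priya starts before Jonas ends → Jonas and Priya overlap.
Omar starts after Jonas ends; Jonas is clear from here.
Omar starts after Priya ends; Priya is clear from here.
Kenji starts before Omar ends → Omar and Kenji overlap.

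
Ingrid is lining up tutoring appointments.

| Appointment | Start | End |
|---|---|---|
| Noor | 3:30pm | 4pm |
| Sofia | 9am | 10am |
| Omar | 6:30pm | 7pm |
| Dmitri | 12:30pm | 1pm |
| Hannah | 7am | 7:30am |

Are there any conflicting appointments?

No

Check each pair: they overlap iff neither finishes before the other starts.
Sorted by start: Hannah, Sofia, Dmitri, Noor, Omar.
Sofia starts after Hannah ends — done with Hannah.
Dmitri starts after Sofia ends — done with Sofia.
Noor starts after Dmitri ends — done with Dmitri.
Omar starts after Noor ends.
Every pair is clear; the schedule has no overlaps.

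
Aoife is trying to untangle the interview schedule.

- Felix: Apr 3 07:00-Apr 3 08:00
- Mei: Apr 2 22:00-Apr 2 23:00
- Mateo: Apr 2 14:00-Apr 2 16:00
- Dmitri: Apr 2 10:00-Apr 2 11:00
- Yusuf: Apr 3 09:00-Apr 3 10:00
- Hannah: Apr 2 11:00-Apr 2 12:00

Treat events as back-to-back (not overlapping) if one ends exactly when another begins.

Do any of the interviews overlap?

Sorted by start: Dmitri, Hannah, Mateo, Mei, Felix, Yusuf.
Hannah starts exactly when Dmitri ends (back-to-back, no overlap), so nothing later overlaps Dmitri either.
Mateo starts after Hannah ends, so nothing later overlaps Hannah either.
Mei starts after Mateo ends, so nothing later overlaps Mateo either.
Felix starts after Mei ends, so nothing later overlaps Mei either.
Yusuf starts after Felix ends.
Every pair is clear; the schedule has no overlaps.

No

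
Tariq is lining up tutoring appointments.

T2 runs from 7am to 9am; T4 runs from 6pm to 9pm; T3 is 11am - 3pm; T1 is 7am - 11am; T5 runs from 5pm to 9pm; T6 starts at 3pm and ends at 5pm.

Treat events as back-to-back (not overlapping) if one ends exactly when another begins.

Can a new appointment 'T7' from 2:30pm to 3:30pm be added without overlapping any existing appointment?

T1: ends 11am at or before T7 starts 2:30pm → clear.
T2: ends 9am at or before T7 starts 2:30pm → clear.
T3: starts 11am before T7 ends 3:30pm, and ends 3pm after T7 starts 2:30pm → overlap.
T6: starts 3pm before T7 ends 3:30pm, and ends 5pm after T7 starts 2:30pm → overlap.
T5: starts 5pm at or after T7 ends 3:30pm → clear.
T4: starts 6pm at or after T7 ends 3:30pm → clear.
T7 overlaps T3, T6.

No — it overlaps T3, T6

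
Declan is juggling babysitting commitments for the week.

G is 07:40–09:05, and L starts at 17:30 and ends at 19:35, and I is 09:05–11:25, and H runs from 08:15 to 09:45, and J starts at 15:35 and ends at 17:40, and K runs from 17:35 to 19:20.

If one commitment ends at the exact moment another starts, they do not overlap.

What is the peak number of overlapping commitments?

3

Walk through starts and ends in time order (an end at T is processed before a start at T):
07:40 start G → 1
08:15 start H → 2
09:05 end G → 1
09:05 start I → 2
09:45 end H → 1
11:25 end I → 0
15:35 start J → 1
17:30 start L → 2
17:35 start K → 3
17:40 end J → 2
19:20 end K → 1
19:35 end L → 0
Peak is 3, at 17:35 (J, K, L).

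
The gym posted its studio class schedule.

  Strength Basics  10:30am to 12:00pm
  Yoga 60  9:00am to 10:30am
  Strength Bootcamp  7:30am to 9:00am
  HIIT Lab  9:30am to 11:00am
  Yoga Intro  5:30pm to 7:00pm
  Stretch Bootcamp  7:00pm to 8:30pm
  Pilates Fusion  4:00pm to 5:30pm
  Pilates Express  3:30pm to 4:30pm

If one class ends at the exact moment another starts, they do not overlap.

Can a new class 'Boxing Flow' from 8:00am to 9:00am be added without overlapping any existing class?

Strength Bootcamp: starts 7:30am before Boxing Flow ends 9:00am, and ends 9:00am after Boxing Flow starts 8:00am → overlap.
Yoga 60: starts 9:00am at or after Boxing Flow ends 9:00am → clear.
HIIT Lab: starts 9:30am at or after Boxing Flow ends 9:00am → clear.
Strength Basics: starts 10:30am at or after Boxing Flow ends 9:00am → clear.
Pilates Express: starts 3:30pm at or after Boxing Flow ends 9:00am → clear.
Pilates Fusion: starts 4:00pm at or after Boxing Flow ends 9:00am → clear.
Yoga Intro: starts 5:30pm at or after Boxing Flow ends 9:00am → clear.
Stretch Bootcamp: starts 7:00pm at or after Boxing Flow ends 9:00am → clear.
Boxing Flow overlaps Strength Bootcamp.

No — it overlaps Strength Bootcamp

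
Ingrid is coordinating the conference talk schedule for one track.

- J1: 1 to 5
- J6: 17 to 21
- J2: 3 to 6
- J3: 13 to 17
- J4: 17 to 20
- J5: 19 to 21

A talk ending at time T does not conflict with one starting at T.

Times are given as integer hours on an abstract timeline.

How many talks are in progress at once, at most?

Sweep the timeline, counting +1 at each start and −1 at each end (ends before starts at a tie):
1 start J1 → 1
3 start J2 → 2
5 end J1 → 1
6 end J2 → 0
13 start J3 → 1
17 end J3 → 0
17 start J4 → 1
17 start J6 → 2
19 start J5 → 3
20 end J4 → 2
21 end J5 → 1
21 end J6 → 0
Peak is 3, at 19 (J4, J5, J6).

3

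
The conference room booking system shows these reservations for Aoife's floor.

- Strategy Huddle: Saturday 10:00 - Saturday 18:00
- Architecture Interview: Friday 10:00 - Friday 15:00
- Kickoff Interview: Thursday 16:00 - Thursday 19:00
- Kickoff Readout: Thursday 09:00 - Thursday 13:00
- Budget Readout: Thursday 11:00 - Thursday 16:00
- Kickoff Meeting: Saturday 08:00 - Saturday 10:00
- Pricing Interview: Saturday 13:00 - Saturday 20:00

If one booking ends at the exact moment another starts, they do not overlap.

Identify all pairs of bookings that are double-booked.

Sorted by start: Kickoff Readout, Budget Readout, Kickoff Interview, Architecture Interview, Kickoff Meeting, Strategy Huddle, Pricing Interview.
Budget Readout starts before Kickoff Readout ends → Kickoff Readout and Budget Readout overlap.
Kickoff Interview starts after Kickoff Readout ends — done with Kickoff Readout.
Kickoff Interview starts exactly when Budget Readout ends (back-to-back, no overlap) — done with Budget Readout.
Architecture Interview starts after Kickoff Interview ends — done with Kickoff Interview.
Kickoff Meeting starts after Architecture Interview ends — done with Architecture Interview.
Strategy Huddle starts exactly when Kickoff Meeting ends (back-to-back, no overlap) — done with Kickoff Meeting.
Pricing Interview starts before Strategy Huddle ends → Strategy Huddle and Pricing Interview overlap.

Budget Readout & Kickoff Readout, Pricing Interview & Strategy Huddle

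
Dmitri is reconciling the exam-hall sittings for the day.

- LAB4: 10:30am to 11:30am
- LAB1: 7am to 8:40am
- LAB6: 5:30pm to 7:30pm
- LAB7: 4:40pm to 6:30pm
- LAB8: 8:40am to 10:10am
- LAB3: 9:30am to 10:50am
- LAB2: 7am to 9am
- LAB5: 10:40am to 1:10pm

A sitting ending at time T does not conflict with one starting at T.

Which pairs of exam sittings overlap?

Sorted by start: LAB1, LAB2, LAB8, LAB3, LAB4, LAB5, LAB7, LAB6.
LAB2 starts before LAB1 ends → LAB1 and LAB2 overlap.
LAB8 starts exactly when LAB1 ends (back-to-back, no overlap), so LAB1 has no further overlaps.
LAB8 starts before LAB2 ends → LAB2 and LAB8 overlap.
LAB3 starts after LAB2 ends, so LAB2 has no further overlaps.
LAB3 starts before LAB8 ends → LAB8 and LAB3 overlap.
LAB4 starts after LAB8 ends, so LAB8 has no further overlaps.
LAB4 starts before LAB3 ends → LAB3 and LAB4 overlap.
LAB5 starts before LAB3 ends → LAB3 and LAB5 overlap.
LAB7 starts after LAB3 ends, so LAB3 has no further overlaps.
LAB5 starts before LAB4 ends → LAB4 and LAB5 overlap.
LAB7 starts after LAB4 ends, so LAB4 has no further overlaps.
LAB7 starts after LAB5 ends, so LAB5 has no further overlaps.
LAB6 starts before LAB7 ends → LAB7 and LAB6 overlap.

LAB1 & LAB2, LAB2 & LAB8, LAB3 & LAB4, LAB3 & LAB5, LAB3 & LAB8, LAB4 & LAB5, LAB6 & LAB7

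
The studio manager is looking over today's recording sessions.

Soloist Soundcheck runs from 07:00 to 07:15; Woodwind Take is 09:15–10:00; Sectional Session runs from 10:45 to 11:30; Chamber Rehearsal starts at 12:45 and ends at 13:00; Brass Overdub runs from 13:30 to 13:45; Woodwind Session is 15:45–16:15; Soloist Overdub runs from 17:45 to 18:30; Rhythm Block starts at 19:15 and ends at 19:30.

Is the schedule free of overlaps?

Yes

Sorted by start: Soloist Soundcheck, Woodwind Take, Sectional Session, Chamber Rehearsal, Brass Overdub, Woodwind Session, Soloist Overdub, Rhythm Block.
Woodwind Take starts after Soloist Soundcheck ends — done with Soloist Soundcheck.
Sectional Session starts after Woodwind Take ends — done with Woodwind Take.
Chamber Rehearsal starts after Sectional Session ends — done with Sectional Session.
Brass Overdub starts after Chamber Rehearsal ends — done with Chamber Rehearsal.
Woodwind Session starts after Brass Overdub ends — done with Brass Overdub.
Soloist Overdub starts after Woodwind Session ends — done with Woodwind Session.
Rhythm Block starts after Soloist Overdub ends.
Every pair is clear; the schedule has no overlaps.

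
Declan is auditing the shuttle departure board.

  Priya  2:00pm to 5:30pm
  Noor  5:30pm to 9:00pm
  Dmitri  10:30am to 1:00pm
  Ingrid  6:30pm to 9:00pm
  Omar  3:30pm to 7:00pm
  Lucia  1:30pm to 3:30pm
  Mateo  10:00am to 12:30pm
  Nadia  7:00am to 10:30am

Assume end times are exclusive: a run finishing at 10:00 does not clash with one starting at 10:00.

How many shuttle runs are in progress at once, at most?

3

Sweep the timeline, counting +1 at each start and −1 at each end (ends before starts at a tie):
7:00am start Nadia → 1
10:00am start Mateo → 2
10:30am end Nadia → 1
10:30am start Dmitri → 2
12:30pm end Mateo → 1
1:00pm end Dmitri → 0
1:30pm start Lucia → 1
2:00pm start Priya → 2
3:30pm end Lucia → 1
3:30pm start Omar → 2
5:30pm end Priya → 1
5:30pm start Noor → 2
6:30pm start Ingrid → 3
7:00pm end Omar → 2
9:00pm end Ingrid → 1
9:00pm end Noor → 0
Peak is 3, at 6:30pm (Ingrid, Noor, Omar).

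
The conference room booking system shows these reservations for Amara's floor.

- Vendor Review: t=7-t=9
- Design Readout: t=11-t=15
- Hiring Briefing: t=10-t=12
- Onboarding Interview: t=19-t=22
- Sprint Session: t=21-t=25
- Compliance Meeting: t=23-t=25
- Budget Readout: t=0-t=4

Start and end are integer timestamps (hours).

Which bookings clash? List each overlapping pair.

Compliance Meeting & Sprint Session, Design Readout & Hiring Briefing, Onboarding Interview & Sprint Session

Sorted by start: Budget Readout, Vendor Review, Hiring Briefing, Design Readout, Onboarding Interview, Sprint Session, Compliance Meeting.
Vendor Review starts after Budget Readout ends; Budget Readout is clear from here.
Hiring Briefing starts after Vendor Review ends; Vendor Review is clear from here.
Design Readout starts before Hiring Briefing ends → Hiring Briefing and Design Readout overlap.
Onboarding Interview starts after Hiring Briefing ends; Hiring Briefing is clear from here.
Onboarding Interview starts after Design Readout ends; Design Readout is clear from here.
Sprint Session starts before Onboarding Interview ends → Onboarding Interview and Sprint Session overlap.
Compliance Meeting starts after Onboarding Interview ends.
Compliance Meeting starts before Sprint Session ends → Sprint Session and Compliance Meeting overlap.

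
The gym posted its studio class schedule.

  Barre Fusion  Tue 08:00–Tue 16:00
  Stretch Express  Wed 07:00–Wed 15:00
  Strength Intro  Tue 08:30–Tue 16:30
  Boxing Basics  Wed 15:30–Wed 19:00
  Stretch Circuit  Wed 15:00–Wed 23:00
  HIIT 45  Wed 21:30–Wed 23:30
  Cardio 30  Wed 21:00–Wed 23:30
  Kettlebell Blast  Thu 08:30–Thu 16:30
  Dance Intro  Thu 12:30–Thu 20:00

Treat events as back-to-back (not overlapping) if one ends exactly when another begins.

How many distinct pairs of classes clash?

Two intervals overlap when each starts before the other ends.
Sorted by start: Barre Fusion, Strength Intro, Stretch Express, Stretch Circuit, Boxing Basics, Cardio 30, HIIT 45, Kettlebell Blast, Dance Intro.
Strength Intro starts before Barre Fusion ends → Barre Fusion and Strength Intro overlap.
Stretch Express starts after Barre Fusion ends; Barre Fusion is clear from here.
Stretch Express starts after Strength Intro ends; Strength Intro is clear from here.
Stretch Circuit starts exactly when Stretch Express ends (back-to-back, no overlap); Stretch Express is clear from here.
Boxing Basics starts before Stretch Circuit ends → Stretch Circuit and Boxing Basics overlap.
Cardio 30 starts before Stretch Circuit ends → Stretch Circuit and Cardio 30 overlap.
HIIT 45 starts before Stretch Circuit ends → Stretch Circuit and HIIT 45 overlap.
Kettlebell Blast starts after Stretch Circuit ends; Stretch Circuit is clear from here.
Cardio 30 starts after Boxing Basics ends; Boxing Basics is clear from here.
HIIT 45 starts before Cardio 30 ends → Cardio 30 and HIIT 45 overlap.
Kettlebell Blast starts after Cardio 30 ends; Cardio 30 is clear from here.
Kettlebell Blast starts after HIIT 45 ends; HIIT 45 is clear from here.
Dance Intro starts before Kettlebell Blast ends → Kettlebell Blast and Dance Intro overlap.
Overlapping pairs: Barre Fusion & Strength Intro, Boxing Basics & Stretch Circuit, Cardio 30 & HIIT 45, Cardio 30 & Stretch Circuit, Dance Intro & Kettlebell Blast, HIIT 45 & Stretch Circuit — 6 in total.

6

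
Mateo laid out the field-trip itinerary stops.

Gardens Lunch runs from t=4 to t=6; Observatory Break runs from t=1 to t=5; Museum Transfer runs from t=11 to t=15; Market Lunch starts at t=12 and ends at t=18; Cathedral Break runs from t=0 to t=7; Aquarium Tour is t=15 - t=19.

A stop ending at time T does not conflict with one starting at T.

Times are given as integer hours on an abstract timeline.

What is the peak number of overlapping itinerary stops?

Sweep the timeline, counting +1 at each start and −1 at each end (ends before starts at a tie):
t=0 start Cathedral Break → 1
t=1 start Observatory Break → 2
t=4 start Gardens Lunch → 3
t=5 end Observatory Break → 2
t=6 end Gardens Lunch → 1
t=7 end Cathedral Break → 0
t=11 start Museum Transfer → 1
t=12 start Market Lunch → 2
t=15 end Museum Transfer → 1
t=15 start Aquarium Tour → 2
t=18 end Market Lunch → 1
t=19 end Aquarium Tour → 0
Peak is 3, at t=4 (Cathedral Break, Gardens Lunch, Observatory Break).

3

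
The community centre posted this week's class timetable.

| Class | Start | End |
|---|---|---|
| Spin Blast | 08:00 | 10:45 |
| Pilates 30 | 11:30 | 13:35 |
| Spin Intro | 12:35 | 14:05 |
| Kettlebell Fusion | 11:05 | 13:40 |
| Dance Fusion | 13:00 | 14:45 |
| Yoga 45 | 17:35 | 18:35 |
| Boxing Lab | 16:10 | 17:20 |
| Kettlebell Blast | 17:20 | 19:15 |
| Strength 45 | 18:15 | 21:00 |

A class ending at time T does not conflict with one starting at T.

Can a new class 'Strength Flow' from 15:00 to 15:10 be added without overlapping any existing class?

Spin Blast: ends 10:45 at or before Strength Flow starts 15:00 → clear.
Kettlebell Fusion: ends 13:40 at or before Strength Flow starts 15:00 → clear.
Pilates 30: ends 13:35 at or before Strength Flow starts 15:00 → clear.
Spin Intro: ends 14:05 at or before Strength Flow starts 15:00 → clear.
Dance Fusion: ends 14:45 at or before Strength Flow starts 15:00 → clear.
Boxing Lab: starts 16:10 at or after Strength Flow ends 15:10 → clear.
Kettlebell Blast: starts 17:20 at or after Strength Flow ends 15:10 → clear.
Yoga 45: starts 17:35 at or after Strength Flow ends 15:10 → clear.
Strength 45: starts 18:15 at or after Strength Flow ends 15:10 → clear.

Yes — the slot is free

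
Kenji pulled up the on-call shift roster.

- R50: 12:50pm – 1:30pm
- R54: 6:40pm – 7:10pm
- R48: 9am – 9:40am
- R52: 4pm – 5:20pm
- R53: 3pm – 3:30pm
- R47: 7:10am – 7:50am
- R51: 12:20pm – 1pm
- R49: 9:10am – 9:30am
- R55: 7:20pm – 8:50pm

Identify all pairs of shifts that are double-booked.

R48 & R49, R50 & R51

Sorted by start: R47, R48, R49, R51, R50, R53, R52, R54, R55.
R48 starts after R47 ends; R47 is clear from here.
R49 starts before R48 ends → R48 and R49 overlap.
R51 starts after R48 ends; R48 is clear from here.
R51 starts after R49 ends; R49 is clear from here.
R50 starts before R51 ends → R51 and R50 overlap.
R53 starts after R51 ends; R51 is clear from here.
R53 starts after R50 ends; R50 is clear from here.
R52 starts after R53 ends; R53 is clear from here.
R54 starts after R52 ends; R52 is clear from here.
R55 starts after R54 ends.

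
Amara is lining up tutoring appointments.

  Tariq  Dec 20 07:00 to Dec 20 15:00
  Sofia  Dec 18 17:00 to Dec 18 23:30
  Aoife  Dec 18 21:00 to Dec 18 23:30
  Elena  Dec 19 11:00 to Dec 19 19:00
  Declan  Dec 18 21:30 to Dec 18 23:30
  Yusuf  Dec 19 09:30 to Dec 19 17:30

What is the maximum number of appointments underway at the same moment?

3

Sort all start/end points and keep a running count:
Dec 18 17:00 start Sofia → 1
Dec 18 21:00 start Aoife → 2
Dec 18 21:30 start Declan → 3
Dec 18 23:30 end Aoife → 2
Dec 18 23:30 end Declan → 1
Dec 18 23:30 end Sofia → 0
Dec 19 09:30 start Yusuf → 1
Dec 19 11:00 start Elena → 2
Dec 19 17:30 end Yusuf → 1
Dec 19 19:00 end Elena → 0
Dec 20 07:00 start Tariq → 1
Dec 20 15:00 end Tariq → 0
Peak is 3, at Dec 18 21:30 (Aoife, Declan, Sofia).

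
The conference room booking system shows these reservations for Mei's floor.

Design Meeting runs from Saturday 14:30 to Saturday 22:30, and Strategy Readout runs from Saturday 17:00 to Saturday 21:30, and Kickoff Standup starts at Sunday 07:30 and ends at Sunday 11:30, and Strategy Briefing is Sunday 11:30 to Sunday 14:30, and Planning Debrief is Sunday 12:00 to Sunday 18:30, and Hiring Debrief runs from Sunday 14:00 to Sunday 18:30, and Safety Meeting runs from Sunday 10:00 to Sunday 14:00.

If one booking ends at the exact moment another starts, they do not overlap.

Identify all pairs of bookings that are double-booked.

Design Meeting & Strategy Readout, Hiring Debrief & Planning Debrief, Hiring Debrief & Strategy Briefing, Kickoff Standup & Safety Meeting, Planning Debrief & Safety Meeting, Planning Debrief & Strategy Briefing, Safety Meeting & Strategy Briefing

Check each pair: they overlap iff neither finishes before the other starts.
Sorted by start: Design Meeting, Strategy Readout, Kickoff Standup, Safety Meeting, Strategy Briefing, Planning Debrief, Hiring Debrief.
Strategy Readout starts before Design Meeting ends → Design Meeting and Strategy Readout overlap.
Kickoff Standup starts after Design Meeting ends, so nothing later overlaps Design Meeting either.
Kickoff Standup starts after Strategy Readout ends, so nothing later overlaps Strategy Readout either.
Safety Meeting starts before Kickoff Standup ends → Kickoff Standup and Safety Meeting overlap.
Strategy Briefing starts exactly when Kickoff Standup ends (back-to-back, no overlap), so nothing later overlaps Kickoff Standup either.
Strategy Briefing starts before Safety Meeting ends → Safety Meeting and Strategy Briefing overlap.
Planning Debrief starts before Safety Meeting ends → Safety Meeting and Planning Debrief overlap.
Hiring Debrief starts exactly when Safety Meeting ends (back-to-back, no overlap).
Planning Debrief starts before Strategy Briefing ends → Strategy Briefing and Planning Debrief overlap.
Hiring Debrief starts before Strategy Briefing ends → Strategy Briefing and Hiring Debrief overlap.
Hiring Debrief starts before Planning Debrief ends → Planning Debrief and Hiring Debrief overlap.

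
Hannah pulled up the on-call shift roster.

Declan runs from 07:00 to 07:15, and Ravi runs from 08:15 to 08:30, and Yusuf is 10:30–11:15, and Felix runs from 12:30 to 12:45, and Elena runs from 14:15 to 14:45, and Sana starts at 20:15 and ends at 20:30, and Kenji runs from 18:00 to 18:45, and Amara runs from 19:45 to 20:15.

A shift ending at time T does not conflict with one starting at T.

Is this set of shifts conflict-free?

Two intervals overlap when each starts before the other ends.
Sorted by start: Declan, Ravi, Yusuf, Felix, Elena, Kenji, Amara, Sana.
Ravi starts after Declan ends, so Declan has no further overlaps.
Yusuf starts after Ravi ends, so Ravi has no further overlaps.
Felix starts after Yusuf ends, so Yusuf has no further overlaps.
Elena starts after Felix ends, so Felix has no further overlaps.
Kenji starts after Elena ends, so Elena has no further overlaps.
Amara starts after Kenji ends, so Kenji has no further overlaps.
Sana starts exactly when Amara ends (back-to-back, no overlap).
Every pair is clear; the schedule has no overlaps.

Yes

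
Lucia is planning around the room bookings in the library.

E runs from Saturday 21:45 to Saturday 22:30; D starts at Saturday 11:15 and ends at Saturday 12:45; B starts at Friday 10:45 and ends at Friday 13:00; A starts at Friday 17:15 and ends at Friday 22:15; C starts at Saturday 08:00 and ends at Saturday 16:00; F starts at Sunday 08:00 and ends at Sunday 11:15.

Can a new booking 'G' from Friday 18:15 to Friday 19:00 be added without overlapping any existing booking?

No — it overlaps A

B: ends Friday 13:00 at or before G starts Friday 18:15 → clear.
A: starts Friday 17:15 before G ends Friday 19:00, and ends Friday 22:15 after G starts Friday 18:15 → overlap.
C: starts Saturday 08:00 at or after G ends Friday 19:00 → clear.
D: starts Saturday 11:15 at or after G ends Friday 19:00 → clear.
E: starts Saturday 21:45 at or after G ends Friday 19:00 → clear.
F: starts Sunday 08:00 at or after G ends Friday 19:00 → clear.
G overlaps A.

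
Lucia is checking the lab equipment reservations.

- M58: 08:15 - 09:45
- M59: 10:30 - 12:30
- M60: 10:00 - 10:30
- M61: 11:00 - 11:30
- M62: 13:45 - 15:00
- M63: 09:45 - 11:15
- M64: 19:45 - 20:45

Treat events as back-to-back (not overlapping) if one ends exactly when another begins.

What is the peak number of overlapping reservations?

3

Walk through starts and ends in time order (an end at T is processed before a start at T):
08:15 start M58 → 1
09:45 end M58 → 0
09:45 start M63 → 1
10:00 start M60 → 2
10:30 end M60 → 1
10:30 start M59 → 2
11:00 start M61 → 3
11:15 end M63 → 2
11:30 end M61 → 1
12:30 end M59 → 0
13:45 start M62 → 1
15:00 end M62 → 0
19:45 start M64 → 1
20:45 end M64 → 0
Peak is 3, at 11:00 (M59, M61, M63).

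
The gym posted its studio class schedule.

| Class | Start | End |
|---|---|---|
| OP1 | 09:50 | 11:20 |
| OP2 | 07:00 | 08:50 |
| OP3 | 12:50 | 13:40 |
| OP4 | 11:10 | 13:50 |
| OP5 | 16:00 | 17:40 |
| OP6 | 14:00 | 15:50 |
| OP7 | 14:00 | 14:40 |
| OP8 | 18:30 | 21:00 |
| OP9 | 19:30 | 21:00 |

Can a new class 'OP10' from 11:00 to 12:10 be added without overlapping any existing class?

No — it overlaps OP1, OP4

OP2: ends 08:50 at or before OP10 starts 11:00 → clear.
OP1: starts 09:50 before OP10 ends 12:10, and ends 11:20 after OP10 starts 11:00 → overlap.
OP4: starts 11:10 before OP10 ends 12:10, and ends 13:50 after OP10 starts 11:00 → overlap.
OP3: starts 12:50 at or after OP10 ends 12:10 → clear.
OP6: starts 14:00 at or after OP10 ends 12:10 → clear.
OP7: starts 14:00 at or after OP10 ends 12:10 → clear.
OP5: starts 16:00 at or after OP10 ends 12:10 → clear.
OP8: starts 18:30 at or after OP10 ends 12:10 → clear.
OP9: starts 19:30 at or after OP10 ends 12:10 → clear.
OP10 overlaps OP1, OP4.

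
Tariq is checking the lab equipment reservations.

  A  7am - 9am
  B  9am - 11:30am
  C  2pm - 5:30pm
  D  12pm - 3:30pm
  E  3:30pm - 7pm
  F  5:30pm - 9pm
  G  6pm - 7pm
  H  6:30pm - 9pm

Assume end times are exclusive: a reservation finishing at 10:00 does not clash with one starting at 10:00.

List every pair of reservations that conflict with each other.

C & D, C & E, E & F, E & G, E & H, F & G, F & H, G & H

Sorted by start: A, B, D, C, E, F, G, H.
B starts exactly when A ends (back-to-back, no overlap); A is clear from here.
D starts after B ends; B is clear from here.
C starts before D ends → D and C overlap.
E starts exactly when D ends (back-to-back, no overlap); D is clear from here.
E starts before C ends → C and E overlap.
F starts exactly when C ends (back-to-back, no overlap); C is clear from here.
F starts before E ends → E and F overlap.
G starts before E ends → E and G overlap.
H starts before E ends → E and H overlap.
G starts before F ends → F and G overlap.
H starts before F ends → F and H overlap.
H starts before G ends → G and H overlap.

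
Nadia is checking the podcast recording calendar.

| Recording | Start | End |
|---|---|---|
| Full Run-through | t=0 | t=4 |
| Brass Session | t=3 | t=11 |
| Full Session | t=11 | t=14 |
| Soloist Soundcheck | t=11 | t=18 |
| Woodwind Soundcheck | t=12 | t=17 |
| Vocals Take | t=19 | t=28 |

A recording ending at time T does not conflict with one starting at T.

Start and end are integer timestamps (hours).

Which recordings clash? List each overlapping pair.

Check each pair: they overlap iff neither finishes before the other starts.
Sorted by start: Full Run-through, Brass Session, Full Session, Soloist Soundcheck, Woodwind Soundcheck, Vocals Take.
Brass Session starts before Full Run-through ends → Full Run-through and Brass Session overlap.
Full Session starts after Full Run-through ends; Full Run-through is clear from here.
Full Session starts exactly when Brass Session ends (back-to-back, no overlap); Brass Session is clear from here.
Soloist Soundcheck starts before Full Session ends → Full Session and Soloist Soundcheck overlap.
Woodwind Soundcheck starts before Full Session ends → Full Session and Woodwind Soundcheck overlap.
Vocals Take starts after Full Session ends.
Woodwind Soundcheck starts before Soloist Soundcheck ends → Soloist Soundcheck and Woodwind Soundcheck overlap.
Vocals Take starts after Soloist Soundcheck ends.
Vocals Take starts after Woodwind Soundcheck ends.

Brass Session & Full Run-through, Full Session & Soloist Soundcheck, Full Session & Woodwind Soundcheck, Soloist Soundcheck & Woodwind Soundcheck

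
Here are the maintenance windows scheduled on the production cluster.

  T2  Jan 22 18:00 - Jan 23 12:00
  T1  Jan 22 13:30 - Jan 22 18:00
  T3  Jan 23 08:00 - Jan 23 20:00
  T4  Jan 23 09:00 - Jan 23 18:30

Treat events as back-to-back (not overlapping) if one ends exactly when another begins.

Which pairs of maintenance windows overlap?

Two intervals overlap when each starts before the other ends.
Sorted by start: T1, T2, T3, T4.
T2 starts exactly when T1 ends (back-to-back, no overlap), so nothing later overlaps T1 either.
T3 starts before T2 ends → T2 and T3 overlap.
T4 starts before T2 ends → T2 and T4 overlap.
T4 starts before T3 ends → T3 and T4 overlap.

T2 & T3, T2 & T4, T3 & T4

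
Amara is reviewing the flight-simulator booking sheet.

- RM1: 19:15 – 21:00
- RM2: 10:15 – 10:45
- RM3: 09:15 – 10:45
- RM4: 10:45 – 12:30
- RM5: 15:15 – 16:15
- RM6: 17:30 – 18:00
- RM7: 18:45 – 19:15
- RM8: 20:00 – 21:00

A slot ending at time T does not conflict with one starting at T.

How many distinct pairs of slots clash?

Sorted by start: RM3, RM2, RM4, RM5, RM6, RM7, RM1, RM8.
RM2 starts before RM3 ends → RM3 and RM2 overlap.
RM4 starts exactly when RM3 ends (back-to-back, no overlap), so nothing later overlaps RM3 either.
RM4 starts exactly when RM2 ends (back-to-back, no overlap), so nothing later overlaps RM2 either.
RM5 starts after RM4 ends, so nothing later overlaps RM4 either.
RM6 starts after RM5 ends, so nothing later overlaps RM5 either.
RM7 starts after RM6 ends, so nothing later overlaps RM6 either.
RM1 starts exactly when RM7 ends (back-to-back, no overlap), so nothing later overlaps RM7 either.
RM8 starts before RM1 ends → RM1 and RM8 overlap.
Overlapping pairs: RM1 & RM8, RM2 & RM3 — 2 in total.

2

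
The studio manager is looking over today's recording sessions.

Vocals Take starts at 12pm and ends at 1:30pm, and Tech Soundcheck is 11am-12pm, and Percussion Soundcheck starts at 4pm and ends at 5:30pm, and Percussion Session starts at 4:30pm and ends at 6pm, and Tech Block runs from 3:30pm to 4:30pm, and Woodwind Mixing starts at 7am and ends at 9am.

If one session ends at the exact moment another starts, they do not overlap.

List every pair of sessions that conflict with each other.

Two intervals overlap when each starts before the other ends.
Sorted by start: Woodwind Mixing, Tech Soundcheck, Vocals Take, Tech Block, Percussion Soundcheck, Percussion Session.
Tech Soundcheck starts after Woodwind Mixing ends — done with Woodwind Mixing.
Vocals Take starts exactly when Tech Soundcheck ends (back-to-back, no overlap) — done with Tech Soundcheck.
Tech Block starts after Vocals Take ends — done with Vocals Take.
Percussion Soundcheck starts before Tech Block ends → Tech Block and Percussion Soundcheck overlap.
Percussion Session starts exactly when Tech Block ends (back-to-back, no overlap).
Percussion Session starts before Percussion Soundcheck ends → Percussion Soundcheck and Percussion Session overlap.

Percussion Session & Percussion Soundcheck, Percussion Soundcheck & Tech Block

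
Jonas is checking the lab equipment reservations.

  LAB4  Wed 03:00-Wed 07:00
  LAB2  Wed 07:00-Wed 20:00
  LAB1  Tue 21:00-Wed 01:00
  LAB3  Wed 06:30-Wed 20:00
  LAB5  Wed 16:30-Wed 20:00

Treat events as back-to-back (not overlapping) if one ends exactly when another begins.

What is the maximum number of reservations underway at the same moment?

Sweep the timeline, counting +1 at each start and −1 at each end (ends before starts at a tie):
Tue 21:00 start LAB1 → 1
Wed 01:00 end LAB1 → 0
Wed 03:00 start LAB4 → 1
Wed 06:30 start LAB3 → 2
Wed 07:00 end LAB4 → 1
Wed 07:00 start LAB2 → 2
Wed 16:30 start LAB5 → 3
Wed 20:00 end LAB2 → 2
Wed 20:00 end LAB3 → 1
Wed 20:00 end LAB5 → 0
Peak is 3, at Wed 16:30 (LAB2, LAB3, LAB5).

3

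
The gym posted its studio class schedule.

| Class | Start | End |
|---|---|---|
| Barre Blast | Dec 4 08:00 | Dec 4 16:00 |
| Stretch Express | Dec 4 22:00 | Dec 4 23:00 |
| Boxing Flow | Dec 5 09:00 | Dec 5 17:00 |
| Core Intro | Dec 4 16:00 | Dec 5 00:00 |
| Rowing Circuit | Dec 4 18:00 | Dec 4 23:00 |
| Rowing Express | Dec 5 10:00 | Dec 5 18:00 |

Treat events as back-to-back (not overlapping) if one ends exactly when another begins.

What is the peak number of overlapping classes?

Walk through starts and ends in time order (an end at T is processed before a start at T):
Dec 4 08:00 start Barre Blast → 1
Dec 4 16:00 end Barre Blast → 0
Dec 4 16:00 start Core Intro → 1
Dec 4 18:00 start Rowing Circuit → 2
Dec 4 22:00 start Stretch Express → 3
Dec 4 23:00 end Rowing Circuit → 2
Dec 4 23:00 end Stretch Express → 1
Dec 5 00:00 end Core Intro → 0
Dec 5 09:00 start Boxing Flow → 1
Dec 5 10:00 start Rowing Express → 2
Dec 5 17:00 end Boxing Flow → 1
Dec 5 18:00 end Rowing Express → 0
Peak is 3, at Dec 4 22:00 (Core Intro, Rowing Circuit, Stretch Express).

3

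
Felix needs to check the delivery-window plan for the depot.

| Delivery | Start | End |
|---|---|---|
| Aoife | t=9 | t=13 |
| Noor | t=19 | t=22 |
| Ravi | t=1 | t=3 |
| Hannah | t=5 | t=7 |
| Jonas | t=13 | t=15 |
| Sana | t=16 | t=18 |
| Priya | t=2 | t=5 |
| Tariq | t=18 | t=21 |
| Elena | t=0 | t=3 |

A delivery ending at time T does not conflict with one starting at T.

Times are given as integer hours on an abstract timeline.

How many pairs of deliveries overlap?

4

Sorted by start: Elena, Ravi, Priya, Hannah, Aoife, Jonas, Sana, Tariq, Noor.
Ravi starts before Elena ends → Elena and Ravi overlap.
Priya starts before Elena ends → Elena and Priya overlap.
Hannah starts after Elena ends, so Elena has no further overlaps.
Priya starts before Ravi ends → Ravi and Priya overlap.
Hannah starts after Ravi ends, so Ravi has no further overlaps.
Hannah starts exactly when Priya ends (back-to-back, no overlap), so Priya has no further overlaps.
Aoife starts after Hannah ends, so Hannah has no further overlaps.
Jonas starts exactly when Aoife ends (back-to-back, no overlap), so Aoife has no further overlaps.
Sana starts after Jonas ends, so Jonas has no further overlaps.
Tariq starts exactly when Sana ends (back-to-back, no overlap), so Sana has no further overlaps.
Noor starts before Tariq ends → Tariq and Noor overlap.
Overlapping pairs: Elena & Priya, Elena & Ravi, Noor & Tariq, Priya & Ravi — 4 in total.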